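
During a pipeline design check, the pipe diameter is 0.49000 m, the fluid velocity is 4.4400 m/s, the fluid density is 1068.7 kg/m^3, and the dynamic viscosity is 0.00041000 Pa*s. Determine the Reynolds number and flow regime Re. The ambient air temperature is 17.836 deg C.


Step 1: Re = rho*vel*D/mu = 1068.7*4.44*0.49/0.00041 = 5.6709e+06
Step 2: Re = 5.6709e+06 > 4000, so flow is turbulent.
Re = 5.6709e+06 (turbulent)


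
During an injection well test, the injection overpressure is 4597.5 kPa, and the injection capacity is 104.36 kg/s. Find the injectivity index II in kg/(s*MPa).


II = mdot * 1000 / dP
II = 104.36 * 1000 / 4597.5
II = 22.699 kg/(s*MPa)


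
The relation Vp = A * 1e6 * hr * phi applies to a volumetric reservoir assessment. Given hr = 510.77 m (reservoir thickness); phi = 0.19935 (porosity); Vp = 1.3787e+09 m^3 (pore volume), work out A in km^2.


A = Vp / (1e6 * hr * phi)
A = 1.3787e+09 / (1e6 * 510.77 * 0.19935)
A = 13.540 km^2


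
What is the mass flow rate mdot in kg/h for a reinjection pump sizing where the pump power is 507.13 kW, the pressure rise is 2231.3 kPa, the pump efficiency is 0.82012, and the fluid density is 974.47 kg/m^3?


mdot = P_pump * rho * eta / dP
mdot = 507.13 * 974.47 * 0.82012 / 2231.3
mdot = 181.6382 kg/s
Convert: 181.6382 kg/s * 3600.0 = 6.5390e+05 kg/h
mdot = 6.5390e+05 kg/h


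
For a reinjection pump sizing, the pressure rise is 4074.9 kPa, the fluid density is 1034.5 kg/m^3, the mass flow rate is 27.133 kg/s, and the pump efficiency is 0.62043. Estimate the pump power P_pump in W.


P_pump = mdot * dP / (rho * eta)
P_pump = 27.133 * 4074.9 / (1034.5 * 0.62043)
P_pump = 172.2628 kW
Convert: 172.2628 kW * 1000.0 = 1.7226e+05 W
P_pump = 1.7226e+05 W


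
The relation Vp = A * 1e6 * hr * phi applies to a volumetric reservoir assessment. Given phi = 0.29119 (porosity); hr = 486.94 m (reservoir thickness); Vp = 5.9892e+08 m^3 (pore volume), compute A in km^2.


A = Vp / (1e6 * hr * phi)
A = 5.9892e+08 / (1e6 * 486.94 * 0.29119)
A = 4.2239 km^2


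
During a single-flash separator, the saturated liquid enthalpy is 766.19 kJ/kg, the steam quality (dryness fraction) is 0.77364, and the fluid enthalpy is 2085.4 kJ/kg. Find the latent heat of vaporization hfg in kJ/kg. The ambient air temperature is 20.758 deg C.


hfg = (h - hf) / x
hfg = (2085.4 - 766.19) / 0.77364
hfg = 1705.2 kJ/kg


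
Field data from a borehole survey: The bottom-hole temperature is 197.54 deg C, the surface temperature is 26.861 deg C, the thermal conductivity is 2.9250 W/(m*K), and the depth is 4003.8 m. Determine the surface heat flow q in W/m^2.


Step 1: grad = (T_d - T_surf)/d * 1000 = (197.54 - 26.861)/4003.8 * 1000 = 42.62925 deg C/km
Step 2: q = k * grad / 1000 = 2.925 * 42.62925 / 1000 = 0.12469 W/m^2
q = 0.12469 W/m^2


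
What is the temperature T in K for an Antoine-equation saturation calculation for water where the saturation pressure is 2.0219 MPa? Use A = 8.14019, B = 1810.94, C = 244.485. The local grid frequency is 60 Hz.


T = B / (A - log10(P_sat * 760 / 0.101325)) - C
T = 1810.94 / (8.14019 - log10(2.0219 * 760 / 0.101325)) - 244.485
T = 212.9001 deg C
Convert to K: 212.9001 + 273.15 = 486.05 K
T = 486.05 K


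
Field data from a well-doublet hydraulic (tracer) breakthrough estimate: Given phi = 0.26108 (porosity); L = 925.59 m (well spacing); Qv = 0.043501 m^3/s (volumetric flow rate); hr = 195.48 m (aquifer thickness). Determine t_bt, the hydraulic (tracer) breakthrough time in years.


t_bt = pi * hr * phi * L^2 / (3 * Qv) / (365.25*86400)
t_bt = pi * 195.48 * 0.26108 * 925.59^2 / (3 * 0.043501) / (365.25*86400)
t_bt = 33.353 years


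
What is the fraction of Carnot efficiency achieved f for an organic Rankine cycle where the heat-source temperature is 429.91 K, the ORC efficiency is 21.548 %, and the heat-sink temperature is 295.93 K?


f = (eta_orc/100) / (1 - Tc/Th)
f = (21.548/100) / (1 - 295.93/429.91)
f = 0.69142


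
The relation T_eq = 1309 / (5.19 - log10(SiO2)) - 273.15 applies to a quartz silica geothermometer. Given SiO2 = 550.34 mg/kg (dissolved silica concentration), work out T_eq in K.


T_eq = 1309 / (5.19 - log10(SiO2)) - 273.15
T_eq = 1309 / (5.19 - log10(550.34)) - 273.15
T_eq = 261.2734 deg C
Convert to K: 261.2734 + 273.15 = 534.42 K
T_eq = 534.42 K


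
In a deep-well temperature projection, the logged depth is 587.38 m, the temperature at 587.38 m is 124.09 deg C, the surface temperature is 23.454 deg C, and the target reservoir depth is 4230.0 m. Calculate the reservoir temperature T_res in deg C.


Step 1: grad = (T_d1 - T_surf)/d1 * 1000 = (124.09 - 23.454)/587.38 * 1000 = 171.3303 deg C/km
Step 2: T_res = T_surf + grad*d2/1000 = 23.454 + 171.3303*4230.0/1000 = 748.18 deg C
T_res = 748.18 deg C


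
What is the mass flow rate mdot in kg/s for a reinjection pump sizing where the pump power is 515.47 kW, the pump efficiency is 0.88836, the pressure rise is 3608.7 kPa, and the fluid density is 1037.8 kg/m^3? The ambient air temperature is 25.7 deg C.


mdot = P_pump * rho * eta / dP
mdot = 515.47 * 1037.8 * 0.88836 / 3608.7
mdot = 131.69 kg/s


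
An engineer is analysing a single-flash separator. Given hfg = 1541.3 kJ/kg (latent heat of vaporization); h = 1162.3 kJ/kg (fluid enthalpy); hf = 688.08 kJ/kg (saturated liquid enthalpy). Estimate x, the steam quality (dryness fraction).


x = (h - hf) / hfg
x = (1162.3 - 688.08) / 1541.3
x = 0.30768


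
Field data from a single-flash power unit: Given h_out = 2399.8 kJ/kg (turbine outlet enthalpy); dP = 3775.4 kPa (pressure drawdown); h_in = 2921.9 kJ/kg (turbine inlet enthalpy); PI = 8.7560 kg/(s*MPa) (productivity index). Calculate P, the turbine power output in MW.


Step 1: mdot = PI * dP / 1000 = 8.756 * 3775.4 / 1000 = 33.05740 kg/s
Step 2: P = mdot*(h_in - h_out)/1000 = 33.05740*(2921.9 - 2399.8)/1000 = 17.259 MW
P = 17.259 MW


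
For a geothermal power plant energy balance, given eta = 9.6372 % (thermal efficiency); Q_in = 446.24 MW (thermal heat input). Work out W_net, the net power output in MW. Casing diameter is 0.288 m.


W_net = eta / 100 * Q_in
W_net = 9.6372 / 100 * 446.24
W_net = 43.005 MW


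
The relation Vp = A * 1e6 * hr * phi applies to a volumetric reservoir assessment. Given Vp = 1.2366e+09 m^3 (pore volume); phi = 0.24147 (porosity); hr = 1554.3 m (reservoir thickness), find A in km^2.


A = Vp / (1e6 * hr * phi)
A = 1.2366e+09 / (1e6 * 1554.3 * 0.24147)
A = 3.2948 km^2


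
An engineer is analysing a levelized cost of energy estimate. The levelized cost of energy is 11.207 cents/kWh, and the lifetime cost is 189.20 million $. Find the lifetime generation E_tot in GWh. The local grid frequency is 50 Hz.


E_tot = C_tot / LCOE * 100
E_tot = 189.20 / 11.207 * 100
E_tot = 1688.2 GWh


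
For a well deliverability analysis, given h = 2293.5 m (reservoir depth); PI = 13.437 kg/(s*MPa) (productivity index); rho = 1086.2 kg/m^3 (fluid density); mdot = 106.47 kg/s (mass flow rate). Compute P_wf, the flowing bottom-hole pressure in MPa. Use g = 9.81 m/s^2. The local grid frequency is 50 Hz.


Step 1: P_i = rho*g*h/1e6 = 1086.2*9.81*2293.5/1e6 = 24.43867 MPa
Step 2: P_wf = P_i - mdot/PI = 24.43867 - 106.47/13.437 = 16.515 MPa
P_wf = 16.515 MPa


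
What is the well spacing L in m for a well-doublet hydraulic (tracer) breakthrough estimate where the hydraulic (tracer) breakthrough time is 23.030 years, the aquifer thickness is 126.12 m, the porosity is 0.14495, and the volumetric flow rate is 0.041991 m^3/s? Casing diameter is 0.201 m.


L = sqrt(t_bt*365.25*86400*3*Qv / (pi*hr*phi))
L = sqrt(23.030*365.25*86400*3*0.041991 / (pi*126.12*0.14495))
L = 1262.6 m


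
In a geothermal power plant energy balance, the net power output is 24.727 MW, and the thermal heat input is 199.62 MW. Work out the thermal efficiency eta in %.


eta = W_net / Q_in * 100
eta = 24.727 / 199.62 * 100
eta = 12.387 %


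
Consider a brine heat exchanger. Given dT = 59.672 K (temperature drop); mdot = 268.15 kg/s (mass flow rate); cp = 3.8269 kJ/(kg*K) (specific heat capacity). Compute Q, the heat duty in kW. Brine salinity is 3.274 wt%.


Q = mdot * cp * dT / 1000
Q = 268.15 * 3.8269 * 59.672 / 1000
Q = 61.23441 MW
Convert: 61.23441 MW * 1000.0 = 61234 kW
Q = 61234 kW


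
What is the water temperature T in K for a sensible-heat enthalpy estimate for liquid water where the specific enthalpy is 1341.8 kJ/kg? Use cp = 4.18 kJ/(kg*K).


T = h / cp
T = 1341.8 / 4.18
T = 321.0048 deg C
Convert to K: 321.0048 + 273.15 = 594.15 K
T = 594.15 K


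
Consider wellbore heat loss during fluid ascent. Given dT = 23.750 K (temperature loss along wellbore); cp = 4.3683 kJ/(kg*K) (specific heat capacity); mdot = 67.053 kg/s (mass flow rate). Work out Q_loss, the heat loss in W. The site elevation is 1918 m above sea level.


Q_loss = mdot * cp * dT
Q_loss = 67.053 * 4.3683 * 23.750
Q_loss = 6956.556 kW
Convert: 6956.556 kW * 1000.0 = 6.9566e+06 W
Q_loss = 6.9566e+06 W


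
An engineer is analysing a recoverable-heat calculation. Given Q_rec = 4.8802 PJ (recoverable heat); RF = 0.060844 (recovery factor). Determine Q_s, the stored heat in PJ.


Q_s = Q_rec / RF
Q_s = 4.8802 / 0.060844
Q_s = 80.208 PJ


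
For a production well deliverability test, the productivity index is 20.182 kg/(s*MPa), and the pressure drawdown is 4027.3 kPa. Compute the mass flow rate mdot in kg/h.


mdot = PI * dP / 1000
mdot = 20.182 * 4027.3 / 1000
mdot = 81.27897 kg/s
Convert: 81.27897 kg/s * 3600.0 = 2.9260e+05 kg/h
mdot = 2.9260e+05 kg/h


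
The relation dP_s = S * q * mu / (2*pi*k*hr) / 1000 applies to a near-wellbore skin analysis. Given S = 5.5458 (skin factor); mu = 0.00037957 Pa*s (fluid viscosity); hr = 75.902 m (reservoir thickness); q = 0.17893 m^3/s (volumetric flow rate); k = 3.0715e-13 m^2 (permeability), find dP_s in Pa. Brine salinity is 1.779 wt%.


dP_s = S * q * mu / (2*pi*k*hr) / 1000
dP_s = 5.5458 * 0.17893 * 0.00037957 / (2*pi*3.0715e-13*75.902) / 1000
dP_s = 2571.317 kPa
Convert: 2571.317 kPa * 1000.0 = 2.5713e+06 Pa
dP_s = 2.5713e+06 Pa


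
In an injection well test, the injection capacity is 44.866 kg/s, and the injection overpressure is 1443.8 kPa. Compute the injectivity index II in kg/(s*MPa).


II = mdot * 1000 / dP
II = 44.866 * 1000 / 1443.8
II = 31.075 kg/(s*MPa)


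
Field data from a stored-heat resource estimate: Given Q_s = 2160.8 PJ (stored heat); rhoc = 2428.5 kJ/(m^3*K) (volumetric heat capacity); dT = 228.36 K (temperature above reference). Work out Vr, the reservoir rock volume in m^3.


Vr = Q_s * 1e12 / (rhoc * dT)
Vr = 2160.8 * 1e12 / (2428.5 * 228.36)
Vr = 3.8963e+09 m^3


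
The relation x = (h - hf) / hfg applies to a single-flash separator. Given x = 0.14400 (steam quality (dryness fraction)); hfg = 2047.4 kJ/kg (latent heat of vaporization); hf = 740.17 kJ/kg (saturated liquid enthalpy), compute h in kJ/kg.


h = hf + x * hfg
h = 740.17 + 0.14400 * 2047.4
h = 1035.0 kJ/kg


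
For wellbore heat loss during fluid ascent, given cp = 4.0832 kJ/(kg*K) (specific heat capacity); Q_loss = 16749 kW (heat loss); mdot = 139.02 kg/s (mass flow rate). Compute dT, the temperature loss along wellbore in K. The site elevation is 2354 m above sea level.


dT = Q_loss / (mdot * cp)
dT = 16749 / (139.02 * 4.0832)
dT = 29.506 K


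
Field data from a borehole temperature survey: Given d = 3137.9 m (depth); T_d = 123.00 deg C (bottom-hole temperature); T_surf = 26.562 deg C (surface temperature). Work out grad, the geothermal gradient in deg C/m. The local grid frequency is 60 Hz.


grad = (T_d - T_surf) / d * 1000
grad = (123.00 - 26.562) / 3137.9 * 1000
grad = 30.73329 deg C/km
Convert: 30.73329 deg C/km * 0.001 = 0.030733 deg C/m
grad = 0.030733 deg C/m


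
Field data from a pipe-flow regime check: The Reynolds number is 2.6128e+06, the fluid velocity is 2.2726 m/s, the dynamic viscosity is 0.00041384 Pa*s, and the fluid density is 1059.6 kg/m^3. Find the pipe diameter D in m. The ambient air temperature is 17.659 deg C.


D = Re * mu / (rho * vel)
D = 2.6128e+06 * 0.00041384 / (1059.6 * 2.2726)
D = 0.44903 m


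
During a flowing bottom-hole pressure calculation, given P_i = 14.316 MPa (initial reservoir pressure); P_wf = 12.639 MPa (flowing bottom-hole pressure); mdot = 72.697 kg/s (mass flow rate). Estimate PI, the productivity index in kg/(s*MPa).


PI = mdot / (P_i - P_wf)
PI = 72.697 / (14.316 - 12.639)
PI = 43.349 kg/(s*MPa)


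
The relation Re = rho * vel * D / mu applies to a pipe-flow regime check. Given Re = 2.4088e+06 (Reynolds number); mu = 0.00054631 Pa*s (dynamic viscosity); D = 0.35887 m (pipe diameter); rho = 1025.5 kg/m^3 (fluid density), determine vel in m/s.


vel = Re * mu / (rho * D)
vel = 2.4088e+06 * 0.00054631 / (1025.5 * 0.35887)
vel = 3.5757 m/s


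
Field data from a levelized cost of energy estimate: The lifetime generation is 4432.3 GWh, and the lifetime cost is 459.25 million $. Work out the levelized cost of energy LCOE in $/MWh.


LCOE = C_tot / E_tot * 100
LCOE = 459.25 / 4432.3 * 100
LCOE = 10.36144 cents/kWh
Convert: 10.36144 cents/kWh * 10.0 = 103.61 $/MWh
LCOE = 103.61 $/MWh


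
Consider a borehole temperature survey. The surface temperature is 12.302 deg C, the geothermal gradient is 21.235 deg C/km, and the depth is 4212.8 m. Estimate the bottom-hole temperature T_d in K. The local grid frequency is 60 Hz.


T_d = T_surf + grad * d / 1000
T_d = 12.302 + 21.235 * 4212.8 / 1000
T_d = 101.7608 deg C
Convert to K: 101.7608 + 273.15 = 374.91 K
T_d = 374.91 K


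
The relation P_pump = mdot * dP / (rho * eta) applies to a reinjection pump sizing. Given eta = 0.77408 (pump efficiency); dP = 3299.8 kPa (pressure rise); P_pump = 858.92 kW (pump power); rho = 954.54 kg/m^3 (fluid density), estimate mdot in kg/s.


mdot = P_pump * rho * eta / dP
mdot = 858.92 * 954.54 * 0.77408 / 3299.8
mdot = 192.33 kg/s


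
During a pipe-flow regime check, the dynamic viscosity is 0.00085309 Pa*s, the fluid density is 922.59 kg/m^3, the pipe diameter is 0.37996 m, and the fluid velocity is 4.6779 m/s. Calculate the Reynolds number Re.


Re = rho * vel * D / mu
Re = 922.59 * 4.6779 * 0.37996 / 0.00085309
Re = 1.9222e+06


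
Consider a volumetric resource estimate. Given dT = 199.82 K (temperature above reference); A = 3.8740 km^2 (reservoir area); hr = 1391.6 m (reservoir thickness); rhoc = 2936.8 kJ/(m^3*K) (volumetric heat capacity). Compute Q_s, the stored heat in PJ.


Step 1: Vr = A*1e6*hr = 3.874*1e6*1391.6 = 5.391058e+09 m^3
Step 2: Q_s = Vr*rhoc*dT/1e12 = 5.391058e+09*2936.8*199.82/1e12 = 3163.6 PJ
Q_s = 3163.6 PJ


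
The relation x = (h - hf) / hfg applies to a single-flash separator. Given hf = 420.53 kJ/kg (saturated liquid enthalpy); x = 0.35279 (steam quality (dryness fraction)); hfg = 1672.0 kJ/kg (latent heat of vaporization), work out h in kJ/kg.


h = hf + x * hfg
h = 420.53 + 0.35279 * 1672.0
h = 1010.4 kJ/kg


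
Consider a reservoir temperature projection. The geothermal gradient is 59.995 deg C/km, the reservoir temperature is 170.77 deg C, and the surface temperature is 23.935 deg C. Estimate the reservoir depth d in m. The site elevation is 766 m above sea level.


d = (T_res - T_surf) / grad * 1000
d = (170.77 - 23.935) / 59.995 * 1000
d = 2447.5 m


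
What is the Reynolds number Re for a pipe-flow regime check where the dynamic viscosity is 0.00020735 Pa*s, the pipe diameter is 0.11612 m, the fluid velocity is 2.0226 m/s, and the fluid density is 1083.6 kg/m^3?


Re = rho * vel * D / mu
Re = 1083.6 * 2.0226 * 0.11612 / 0.00020735
Re = 1.2274e+06


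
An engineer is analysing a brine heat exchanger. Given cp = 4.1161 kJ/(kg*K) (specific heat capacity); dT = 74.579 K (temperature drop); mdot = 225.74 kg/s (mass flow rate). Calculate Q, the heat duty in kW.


Q = mdot * cp * dT / 1000
Q = 225.74 * 4.1161 * 74.579 / 1000
Q = 69.29645 MW
Convert: 69.29645 MW * 1000.0 = 69296 kW
Q = 69296 kW


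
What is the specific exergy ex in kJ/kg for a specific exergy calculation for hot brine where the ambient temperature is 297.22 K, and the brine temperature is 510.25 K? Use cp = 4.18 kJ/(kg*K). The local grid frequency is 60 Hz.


ex = cp * ((T_b - T_0) - T_0 * ln(T_b/T_0))
ex = 4.18 * ((510.25 - 297.22) - 297.22 * ln(510.25/297.22))
ex = 219.05 kJ/kg


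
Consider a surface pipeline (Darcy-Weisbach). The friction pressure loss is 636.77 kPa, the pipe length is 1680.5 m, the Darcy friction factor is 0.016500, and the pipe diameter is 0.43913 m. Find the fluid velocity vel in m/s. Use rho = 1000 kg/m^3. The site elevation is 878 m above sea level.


vel = sqrt(dP*1000*2*D / (f*L*rho))
vel = sqrt(636.77*1000*2*0.43913 / (0.016500*1680.5*1000))
vel = 4.4910 m/s


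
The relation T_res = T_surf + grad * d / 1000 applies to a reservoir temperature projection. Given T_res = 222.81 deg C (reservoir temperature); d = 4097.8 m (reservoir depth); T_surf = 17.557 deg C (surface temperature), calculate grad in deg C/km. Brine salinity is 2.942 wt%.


grad = (T_res - T_surf) / d * 1000
grad = (222.81 - 17.557) / 4097.8 * 1000
grad = 50.089 deg C/km


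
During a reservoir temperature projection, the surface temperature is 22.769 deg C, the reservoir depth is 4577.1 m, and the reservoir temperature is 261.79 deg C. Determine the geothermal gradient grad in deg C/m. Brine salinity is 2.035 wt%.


grad = (T_res - T_surf) / d * 1000
grad = (261.79 - 22.769) / 4577.1 * 1000
grad = 52.22106 deg C/km
Convert: 52.22106 deg C/km * 0.001 = 0.052221 deg C/m
grad = 0.052221 deg C/m


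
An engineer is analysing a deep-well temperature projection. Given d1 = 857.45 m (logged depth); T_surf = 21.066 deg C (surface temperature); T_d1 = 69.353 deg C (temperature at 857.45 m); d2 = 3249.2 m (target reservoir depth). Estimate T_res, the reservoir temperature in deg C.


Step 1: grad = (T_d1 - T_surf)/d1 * 1000 = (69.353 - 21.066)/857.45 * 1000 = 56.31465 deg C/km
Step 2: T_res = T_surf + grad*d2/1000 = 21.066 + 56.31465*3249.2/1000 = 204.04 deg C
T_res = 204.04 deg C


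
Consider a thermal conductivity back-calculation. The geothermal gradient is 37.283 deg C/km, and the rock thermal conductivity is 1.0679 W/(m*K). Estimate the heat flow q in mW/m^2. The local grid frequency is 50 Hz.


q = k * grad / 1000
q = 1.0679 * 37.283 / 1000
q = 0.03981452 W/m^2
Convert: 0.03981452 W/m^2 * 1000.0 = 39.815 mW/m^2
q = 39.815 mW/m^2


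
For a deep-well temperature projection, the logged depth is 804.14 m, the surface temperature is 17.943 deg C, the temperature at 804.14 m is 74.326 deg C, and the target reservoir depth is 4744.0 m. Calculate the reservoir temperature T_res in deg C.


Step 1: grad = (T_d1 - T_surf)/d1 * 1000 = (74.326 - 17.943)/804.14 * 1000 = 70.11590 deg C/km
Step 2: T_res = T_surf + grad*d2/1000 = 17.943 + 70.11590*4744.0/1000 = 350.57 deg C
T_res = 350.57 deg C


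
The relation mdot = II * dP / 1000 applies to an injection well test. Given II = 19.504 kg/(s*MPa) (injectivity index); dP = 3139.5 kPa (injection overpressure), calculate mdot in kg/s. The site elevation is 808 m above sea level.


mdot = II * dP / 1000
mdot = 19.504 * 3139.5 / 1000
mdot = 61.233 kg/s


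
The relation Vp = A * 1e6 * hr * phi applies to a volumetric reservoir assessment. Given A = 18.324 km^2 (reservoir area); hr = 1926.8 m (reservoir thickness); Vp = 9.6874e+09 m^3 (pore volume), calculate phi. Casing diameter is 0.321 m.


phi = Vp / (A * 1e6 * hr)
phi = 9.6874e+09 / (18.324 * 1e6 * 1926.8)
phi = 0.27438


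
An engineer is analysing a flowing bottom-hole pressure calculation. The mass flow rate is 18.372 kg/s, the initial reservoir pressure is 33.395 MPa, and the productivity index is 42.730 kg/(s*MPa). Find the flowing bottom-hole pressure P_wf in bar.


P_wf = P_i - mdot / PI
P_wf = 33.395 - 18.372 / 42.730
P_wf = 32.96504 MPa
Convert: 32.96504 MPa * 10.0 = 329.65 bar
P_wf = 329.65 bar


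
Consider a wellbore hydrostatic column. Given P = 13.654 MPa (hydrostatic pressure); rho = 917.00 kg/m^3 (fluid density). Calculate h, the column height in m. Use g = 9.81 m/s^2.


h = P * 1e6 / (g * rho)
h = 13.654 * 1e6 / (9.81 * 917.00)
h = 1517.8 m


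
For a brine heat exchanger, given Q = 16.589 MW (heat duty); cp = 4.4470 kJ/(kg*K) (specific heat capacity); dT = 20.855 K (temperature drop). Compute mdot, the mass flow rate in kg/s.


mdot = Q * 1000 / (cp * dT)
mdot = 16.589 * 1000 / (4.4470 * 20.855)
mdot = 178.87 kg/s


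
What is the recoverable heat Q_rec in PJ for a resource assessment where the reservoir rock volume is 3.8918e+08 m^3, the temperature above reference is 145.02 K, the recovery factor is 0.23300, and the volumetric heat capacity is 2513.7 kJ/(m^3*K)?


Step 1: Q_s = Vr*rhoc*dT/1e12 = 3.8918e+08*2513.7*145.02/1e12 = 141.8704 PJ
Step 2: Q_rec = Q_s * RF = 141.8704 * 0.233 = 33.056 PJ
Q_rec = 33.056 PJ


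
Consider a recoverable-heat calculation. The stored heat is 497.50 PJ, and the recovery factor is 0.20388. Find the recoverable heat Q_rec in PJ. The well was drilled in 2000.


Q_rec = Q_s * RF
Q_rec = 497.50 * 0.20388
Q_rec = 101.43 PJ


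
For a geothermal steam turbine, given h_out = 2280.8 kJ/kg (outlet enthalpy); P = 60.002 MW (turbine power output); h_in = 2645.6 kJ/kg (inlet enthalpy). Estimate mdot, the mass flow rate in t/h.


mdot = P * 1000 / (h_in - h_out)
mdot = 60.002 * 1000 / (2645.6 - 2280.8)
mdot = 164.4792 kg/s
Convert: 164.4792 kg/s * 3.6 = 592.13 t/h
mdot = 592.13 t/h


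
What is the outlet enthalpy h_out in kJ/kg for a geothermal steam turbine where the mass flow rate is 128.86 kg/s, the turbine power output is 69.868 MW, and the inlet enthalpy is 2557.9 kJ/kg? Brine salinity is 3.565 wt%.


h_out = h_in - P * 1000 / mdot
h_out = 2557.9 - 69.868 * 1000 / 128.86
h_out = 2015.7 kJ/kg


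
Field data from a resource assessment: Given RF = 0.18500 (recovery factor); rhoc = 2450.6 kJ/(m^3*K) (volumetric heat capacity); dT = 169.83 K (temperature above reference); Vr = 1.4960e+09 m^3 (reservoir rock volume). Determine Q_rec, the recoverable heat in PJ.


Step 1: Q_s = Vr*rhoc*dT/1e12 = 1.4960e+09*2450.6*169.83/1e12 = 622.6134 PJ
Step 2: Q_rec = Q_s * RF = 622.6134 * 0.185 = 115.18 PJ
Q_rec = 115.18 PJ


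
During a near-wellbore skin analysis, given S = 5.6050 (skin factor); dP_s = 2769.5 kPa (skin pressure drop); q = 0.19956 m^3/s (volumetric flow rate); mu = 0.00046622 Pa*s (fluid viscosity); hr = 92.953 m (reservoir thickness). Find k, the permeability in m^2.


k = S*q*mu / (2*pi*dP_s*1000*hr)
k = 5.6050*0.19956*0.00046622 / (2*pi*2769.5*1000*92.953)
k = 3.2240e-13 m^2


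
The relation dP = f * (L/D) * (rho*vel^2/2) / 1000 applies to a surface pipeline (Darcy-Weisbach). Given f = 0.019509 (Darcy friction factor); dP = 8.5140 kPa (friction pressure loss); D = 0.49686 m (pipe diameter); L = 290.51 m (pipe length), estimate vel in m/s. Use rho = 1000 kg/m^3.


vel = sqrt(dP*1000*2*D / (f*L*rho))
vel = sqrt(8.5140*1000*2*0.49686 / (0.019509*290.51*1000))
vel = 1.2218 m/s


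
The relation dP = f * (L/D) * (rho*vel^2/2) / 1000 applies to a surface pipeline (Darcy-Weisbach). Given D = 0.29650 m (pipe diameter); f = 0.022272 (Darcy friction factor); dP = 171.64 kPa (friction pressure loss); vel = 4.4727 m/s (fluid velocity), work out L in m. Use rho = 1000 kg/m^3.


L = dP*1000*D / (f*rho*vel^2/2)
L = 171.64*1000*0.29650 / (0.022272*1000*4.4727^2/2)
L = 228.44 m


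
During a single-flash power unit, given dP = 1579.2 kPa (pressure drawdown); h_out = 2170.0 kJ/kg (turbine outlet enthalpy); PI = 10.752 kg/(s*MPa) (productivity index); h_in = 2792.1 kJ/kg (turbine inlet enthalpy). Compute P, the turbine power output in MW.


Step 1: mdot = PI * dP / 1000 = 10.752 * 1579.2 / 1000 = 16.97956 kg/s
Step 2: P = mdot*(h_in - h_out)/1000 = 16.97956*(2792.1 - 2170.0)/1000 = 10.563 MW
P = 10.563 MW


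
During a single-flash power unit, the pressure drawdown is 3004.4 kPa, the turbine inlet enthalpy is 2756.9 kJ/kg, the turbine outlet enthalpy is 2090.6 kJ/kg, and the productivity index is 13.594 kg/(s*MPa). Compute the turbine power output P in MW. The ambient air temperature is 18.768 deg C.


Step 1: mdot = PI * dP / 1000 = 13.594 * 3004.4 / 1000 = 40.84181 kg/s
Step 2: P = mdot*(h_in - h_out)/1000 = 40.84181*(2756.9 - 2090.6)/1000 = 27.213 MW
P = 27.213 MW


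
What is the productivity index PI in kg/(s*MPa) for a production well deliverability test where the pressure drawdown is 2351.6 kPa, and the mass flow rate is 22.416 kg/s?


PI = mdot * 1000 / dP
PI = 22.416 * 1000 / 2351.6
PI = 9.5322 kg/(s*MPa)


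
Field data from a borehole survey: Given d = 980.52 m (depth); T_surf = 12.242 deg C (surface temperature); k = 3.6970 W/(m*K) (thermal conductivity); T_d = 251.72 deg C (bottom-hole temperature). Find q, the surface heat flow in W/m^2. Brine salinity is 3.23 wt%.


Step 1: grad = (T_d - T_surf)/d * 1000 = (251.72 - 12.242)/980.52 * 1000 = 244.2357 deg C/km
Step 2: q = k * grad / 1000 = 3.697 * 244.2357 / 1000 = 0.90294 W/m^2
q = 0.90294 W/m^2


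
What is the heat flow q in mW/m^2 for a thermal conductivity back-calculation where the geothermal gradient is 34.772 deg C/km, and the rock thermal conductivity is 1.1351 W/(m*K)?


q = k * grad / 1000
q = 1.1351 * 34.772 / 1000
q = 0.03946970 W/m^2
Convert: 0.03946970 W/m^2 * 1000.0 = 39.470 mW/m^2
q = 39.470 mW/m^2


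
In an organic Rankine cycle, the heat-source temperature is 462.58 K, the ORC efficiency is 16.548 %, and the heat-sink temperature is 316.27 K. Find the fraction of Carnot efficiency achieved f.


f = (eta_orc/100) / (1 - Tc/Th)
f = (16.548/100) / (1 - 316.27/462.58)
f = 0.52319


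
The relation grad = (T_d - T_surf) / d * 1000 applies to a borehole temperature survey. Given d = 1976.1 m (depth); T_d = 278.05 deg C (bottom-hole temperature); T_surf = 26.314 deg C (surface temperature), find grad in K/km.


grad = (T_d - T_surf) / d * 1000
grad = (278.05 - 26.314) / 1976.1 * 1000
grad = 127.3903 deg C/km
Convert: 127.3903 deg C/km * 1.0 = 127.39 K/km
grad = 127.39 K/km


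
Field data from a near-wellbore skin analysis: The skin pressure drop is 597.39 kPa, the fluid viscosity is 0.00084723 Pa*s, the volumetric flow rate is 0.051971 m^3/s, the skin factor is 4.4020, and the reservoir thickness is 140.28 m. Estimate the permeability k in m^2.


k = S*q*mu / (2*pi*dP_s*1000*hr)
k = 4.4020*0.051971*0.00084723 / (2*pi*597.39*1000*140.28)
k = 3.6811e-13 m^2


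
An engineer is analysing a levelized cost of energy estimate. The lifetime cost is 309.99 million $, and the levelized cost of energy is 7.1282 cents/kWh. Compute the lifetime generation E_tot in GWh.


E_tot = C_tot / LCOE * 100
E_tot = 309.99 / 7.1282 * 100
E_tot = 4348.8 GWh


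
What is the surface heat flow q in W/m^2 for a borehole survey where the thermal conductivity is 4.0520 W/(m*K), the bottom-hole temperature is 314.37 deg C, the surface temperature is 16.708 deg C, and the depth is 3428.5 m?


Step 1: grad = (T_d - T_surf)/d * 1000 = (314.37 - 16.708)/3428.5 * 1000 = 86.81989 deg C/km
Step 2: q = k * grad / 1000 = 4.052 * 86.81989 / 1000 = 0.35179 W/m^2
q = 0.35179 W/m^2


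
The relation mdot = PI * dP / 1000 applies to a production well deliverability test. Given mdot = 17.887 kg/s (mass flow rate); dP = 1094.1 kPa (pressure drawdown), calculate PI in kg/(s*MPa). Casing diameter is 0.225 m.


PI = mdot * 1000 / dP
PI = 17.887 * 1000 / 1094.1
PI = 16.349 kg/(s*MPa)


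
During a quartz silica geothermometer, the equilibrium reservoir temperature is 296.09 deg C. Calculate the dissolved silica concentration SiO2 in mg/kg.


SiO2 = 10^(5.19 - 1309/(T_eq + 273.15))
SiO2 = 10^(5.19 - 1309/(296.09 + 273.15))
SiO2 = 777.04 mg/kg


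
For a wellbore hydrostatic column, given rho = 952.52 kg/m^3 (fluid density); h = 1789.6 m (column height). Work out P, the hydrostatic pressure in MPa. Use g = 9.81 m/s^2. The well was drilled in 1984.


P = rho * g * h / 1e6
P = 952.52 * 9.81 * 1789.6 / 1e6
P = 16.722 MPa


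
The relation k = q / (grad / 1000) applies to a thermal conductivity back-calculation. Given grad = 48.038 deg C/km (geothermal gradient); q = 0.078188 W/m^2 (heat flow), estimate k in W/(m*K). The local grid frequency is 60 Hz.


k = q / (grad / 1000)
k = 0.078188 / (48.038 / 1000)
k = 1.6276 W/(m*K)


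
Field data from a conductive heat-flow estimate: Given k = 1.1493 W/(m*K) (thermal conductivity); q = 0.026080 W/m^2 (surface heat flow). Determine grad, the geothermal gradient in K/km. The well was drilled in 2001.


grad = q * 1000 / k
grad = 0.026080 * 1000 / 1.1493
grad = 22.69207 deg C/km
Convert: 22.69207 deg C/km * 1.0 = 22.692 K/km
grad = 22.692 K/km


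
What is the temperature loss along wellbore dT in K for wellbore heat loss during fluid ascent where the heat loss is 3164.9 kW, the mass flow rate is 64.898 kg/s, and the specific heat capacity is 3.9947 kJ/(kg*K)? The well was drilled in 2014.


dT = Q_loss / (mdot * cp)
dT = 3164.9 / (64.898 * 3.9947)
dT = 12.208 K


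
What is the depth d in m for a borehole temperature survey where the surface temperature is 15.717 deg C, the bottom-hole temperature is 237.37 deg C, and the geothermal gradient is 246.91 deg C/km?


d = (T_d - T_surf) / grad * 1000
d = (237.37 - 15.717) / 246.91 * 1000
d = 897.71 m


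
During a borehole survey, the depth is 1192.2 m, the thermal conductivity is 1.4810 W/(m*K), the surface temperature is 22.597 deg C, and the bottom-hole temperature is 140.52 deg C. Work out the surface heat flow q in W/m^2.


Step 1: grad = (T_d - T_surf)/d * 1000 = (140.52 - 22.597)/1192.2 * 1000 = 98.91210 deg C/km
Step 2: q = k * grad / 1000 = 1.481 * 98.91210 / 1000 = 0.14649 W/m^2
q = 0.14649 W/m^2


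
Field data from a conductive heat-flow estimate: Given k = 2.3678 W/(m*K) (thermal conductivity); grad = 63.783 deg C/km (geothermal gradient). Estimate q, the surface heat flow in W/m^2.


q = k * grad / 1000
q = 2.3678 * 63.783 / 1000
q = 0.15103 W/m^2


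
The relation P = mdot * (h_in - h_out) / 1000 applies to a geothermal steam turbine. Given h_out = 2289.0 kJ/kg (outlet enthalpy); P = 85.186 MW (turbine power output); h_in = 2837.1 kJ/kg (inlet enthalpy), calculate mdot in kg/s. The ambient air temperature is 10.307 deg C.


mdot = P * 1000 / (h_in - h_out)
mdot = 85.186 * 1000 / (2837.1 - 2289.0)
mdot = 155.42 kg/s


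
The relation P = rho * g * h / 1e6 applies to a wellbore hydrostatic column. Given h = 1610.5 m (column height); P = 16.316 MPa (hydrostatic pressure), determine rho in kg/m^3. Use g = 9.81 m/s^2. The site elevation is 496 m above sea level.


rho = P * 1e6 / (g * h)
rho = 16.316 * 1e6 / (9.81 * 1610.5)
rho = 1032.7 kg/m^3


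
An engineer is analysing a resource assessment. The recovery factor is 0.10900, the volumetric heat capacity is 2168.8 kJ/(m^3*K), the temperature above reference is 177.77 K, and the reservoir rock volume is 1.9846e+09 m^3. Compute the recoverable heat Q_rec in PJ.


Step 1: Q_s = Vr*rhoc*dT/1e12 = 1.9846e+09*2168.8*177.77/1e12 = 765.1577 PJ
Step 2: Q_rec = Q_s * RF = 765.1577 * 0.109 = 83.402 PJ
Q_rec = 83.402 PJ


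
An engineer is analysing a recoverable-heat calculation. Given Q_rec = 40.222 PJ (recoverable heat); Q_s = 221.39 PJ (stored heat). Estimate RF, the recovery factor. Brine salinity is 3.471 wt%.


RF = Q_rec / Q_s
RF = 40.222 / 221.39
RF = 0.18168


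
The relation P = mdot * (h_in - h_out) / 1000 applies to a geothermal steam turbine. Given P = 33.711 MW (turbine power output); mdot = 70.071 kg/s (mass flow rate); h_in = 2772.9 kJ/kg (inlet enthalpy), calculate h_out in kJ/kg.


h_out = h_in - P * 1000 / mdot
h_out = 2772.9 - 33.711 * 1000 / 70.071
h_out = 2291.8 kJ/kg


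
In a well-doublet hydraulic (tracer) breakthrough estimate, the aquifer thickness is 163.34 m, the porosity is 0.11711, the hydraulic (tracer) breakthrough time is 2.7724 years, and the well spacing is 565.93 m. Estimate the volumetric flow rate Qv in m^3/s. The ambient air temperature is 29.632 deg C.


Qv = pi*hr*phi*L^2 / (3*t_bt*365.25*86400)
Qv = pi*163.34*0.11711*565.93^2 / (3*2.7724*365.25*86400)
Qv = 0.073330 m^3/s


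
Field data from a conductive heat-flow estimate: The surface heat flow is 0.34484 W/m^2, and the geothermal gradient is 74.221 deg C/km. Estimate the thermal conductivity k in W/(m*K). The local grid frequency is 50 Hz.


k = q * 1000 / grad
k = 0.34484 * 1000 / 74.221
k = 4.6461 W/(m*K)


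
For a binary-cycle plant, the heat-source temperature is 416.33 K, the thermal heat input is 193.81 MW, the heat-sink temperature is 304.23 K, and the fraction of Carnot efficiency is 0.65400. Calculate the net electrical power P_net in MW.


Step 1: eta = (1 - Tc/Th)*f = (1 - 304.23/416.33)*0.654 = 0.1760944
Step 2: P_net = eta * Q_in = 0.1760944 * 193.81 = 34.129 MW
P_net = 34.129 MW


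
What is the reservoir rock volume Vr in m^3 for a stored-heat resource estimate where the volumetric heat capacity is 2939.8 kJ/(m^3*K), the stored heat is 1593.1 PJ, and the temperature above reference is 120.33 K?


Vr = Q_s * 1e12 / (rhoc * dT)
Vr = 1593.1 * 1e12 / (2939.8 * 120.33)
Vr = 4.5035e+09 m^3


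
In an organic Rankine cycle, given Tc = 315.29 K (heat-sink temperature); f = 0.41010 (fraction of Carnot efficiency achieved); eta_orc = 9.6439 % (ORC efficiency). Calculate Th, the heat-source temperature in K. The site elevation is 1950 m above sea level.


Th = Tc / (1 - (eta_orc/100)/f)
Th = 315.29 / (1 - (9.6439/100)/0.41010)
Th = 412.23 K


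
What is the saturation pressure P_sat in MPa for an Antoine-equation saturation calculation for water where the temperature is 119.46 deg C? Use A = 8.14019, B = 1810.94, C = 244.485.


P_sat = 10^(A - B/(C + T)) / 760 * 0.101325
P_sat = 10^(8.14019 - 1810.94/(244.485 + 119.46)) / 760 * 0.101325
P_sat = 0.19464 MPa


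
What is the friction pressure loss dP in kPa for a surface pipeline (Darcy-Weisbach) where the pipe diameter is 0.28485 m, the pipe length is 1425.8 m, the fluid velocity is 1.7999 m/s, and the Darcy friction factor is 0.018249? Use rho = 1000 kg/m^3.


dP = f * (L/D) * (rho*vel^2/2) / 1000
dP = 0.018249 * (1425.8/0.28485) * (1000*1.7999^2/2) / 1000
dP = 147.96 kPa


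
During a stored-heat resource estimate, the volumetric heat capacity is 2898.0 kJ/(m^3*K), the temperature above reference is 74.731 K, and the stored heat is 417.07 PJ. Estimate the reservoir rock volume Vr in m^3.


Vr = Q_s * 1e12 / (rhoc * dT)
Vr = 417.07 * 1e12 / (2898.0 * 74.731)
Vr = 1.9258e+09 m^3


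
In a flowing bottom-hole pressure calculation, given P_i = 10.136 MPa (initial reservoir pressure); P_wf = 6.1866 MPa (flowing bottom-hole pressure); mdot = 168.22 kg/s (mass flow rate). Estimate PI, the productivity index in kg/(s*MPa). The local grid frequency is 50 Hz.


PI = mdot / (P_i - P_wf)
PI = 168.22 / (10.136 - 6.1866)
PI = 42.594 kg/(s*MPa)


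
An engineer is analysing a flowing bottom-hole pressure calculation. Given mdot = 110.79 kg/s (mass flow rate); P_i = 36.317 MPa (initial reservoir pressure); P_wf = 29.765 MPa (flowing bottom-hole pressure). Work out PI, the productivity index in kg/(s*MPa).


PI = mdot / (P_i - P_wf)
PI = 110.79 / (36.317 - 29.765)
PI = 16.909 kg/(s*MPa)


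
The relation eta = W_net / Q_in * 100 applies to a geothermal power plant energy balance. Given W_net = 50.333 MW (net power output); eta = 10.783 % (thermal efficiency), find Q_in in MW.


Q_in = W_net / (eta / 100)
Q_in = 50.333 / (10.783 / 100)
Q_in = 466.78 MW


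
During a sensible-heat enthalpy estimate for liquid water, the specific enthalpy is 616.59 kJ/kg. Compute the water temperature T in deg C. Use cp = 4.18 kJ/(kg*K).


T = h / cp
T = 616.59 / 4.18
T = 147.51 deg C


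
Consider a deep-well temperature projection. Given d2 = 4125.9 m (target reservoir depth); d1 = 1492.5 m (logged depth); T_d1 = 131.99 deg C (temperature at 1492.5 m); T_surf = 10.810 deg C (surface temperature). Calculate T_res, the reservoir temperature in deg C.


Step 1: grad = (T_d1 - T_surf)/d1 * 1000 = (131.99 - 10.81)/1492.5 * 1000 = 81.19263 deg C/km
Step 2: T_res = T_surf + grad*d2/1000 = 10.81 + 81.19263*4125.9/1000 = 345.80 deg C
T_res = 345.80 deg C


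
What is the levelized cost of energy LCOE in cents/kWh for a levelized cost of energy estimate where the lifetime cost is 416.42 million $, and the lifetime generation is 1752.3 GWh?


LCOE = C_tot / E_tot * 100
LCOE = 416.42 / 1752.3 * 100
LCOE = 23.764 cents/kWh


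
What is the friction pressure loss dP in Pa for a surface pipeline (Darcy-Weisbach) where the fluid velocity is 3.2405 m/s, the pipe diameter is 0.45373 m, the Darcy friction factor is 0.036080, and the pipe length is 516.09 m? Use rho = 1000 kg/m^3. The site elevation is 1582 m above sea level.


dP = f * (L/D) * (rho*vel^2/2) / 1000
dP = 0.036080 * (516.09/0.45373) * (1000*3.2405^2/2) / 1000
dP = 215.4709 kPa
Convert: 215.4709 kPa * 1000.0 = 2.1547e+05 Pa
dP = 2.1547e+05 Pa


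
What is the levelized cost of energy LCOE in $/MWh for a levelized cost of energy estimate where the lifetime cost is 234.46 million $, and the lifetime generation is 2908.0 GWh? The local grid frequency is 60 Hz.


LCOE = C_tot / E_tot * 100
LCOE = 234.46 / 2908.0 * 100
LCOE = 8.062586 cents/kWh
Convert: 8.062586 cents/kWh * 10.0 = 80.626 $/MWh
LCOE = 80.626 $/MWh


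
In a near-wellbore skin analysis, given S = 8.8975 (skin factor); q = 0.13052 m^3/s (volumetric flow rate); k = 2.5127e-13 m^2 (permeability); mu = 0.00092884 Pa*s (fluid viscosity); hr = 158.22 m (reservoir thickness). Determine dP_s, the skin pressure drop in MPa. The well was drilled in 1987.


dP_s = S * q * mu / (2*pi*k*hr) / 1000
dP_s = 8.8975 * 0.13052 * 0.00092884 / (2*pi*2.5127e-13*158.22) / 1000
dP_s = 4318.213 kPa
Convert: 4318.213 kPa * 0.001 = 4.3182 MPa
dP_s = 4.3182 MPa


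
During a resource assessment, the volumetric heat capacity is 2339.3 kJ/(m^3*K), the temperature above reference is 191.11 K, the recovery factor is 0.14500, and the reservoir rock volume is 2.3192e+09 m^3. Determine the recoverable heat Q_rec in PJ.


Step 1: Q_s = Vr*rhoc*dT/1e12 = 2.3192e+09*2339.3*191.11/1e12 = 1036.830 PJ
Step 2: Q_rec = Q_s * RF = 1036.830 * 0.145 = 150.34 PJ
Q_rec = 150.34 PJ


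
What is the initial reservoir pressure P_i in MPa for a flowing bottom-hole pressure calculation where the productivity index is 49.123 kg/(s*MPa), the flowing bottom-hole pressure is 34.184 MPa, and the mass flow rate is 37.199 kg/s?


P_i = P_wf + mdot / PI
P_i = 34.184 + 37.199 / 49.123
P_i = 34.941 MPa


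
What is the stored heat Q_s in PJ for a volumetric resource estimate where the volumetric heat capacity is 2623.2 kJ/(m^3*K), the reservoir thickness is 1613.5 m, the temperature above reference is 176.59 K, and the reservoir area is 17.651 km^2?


Step 1: Vr = A*1e6*hr = 17.651*1e6*1613.5 = 2.847989e+10 m^3
Step 2: Q_s = Vr*rhoc*dT/1e12 = 2.847989e+10*2623.2*176.59/1e12 = 13193 PJ
Q_s = 13193 PJ


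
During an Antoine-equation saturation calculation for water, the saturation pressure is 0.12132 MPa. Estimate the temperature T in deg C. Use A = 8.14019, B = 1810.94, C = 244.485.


T = B / (A - log10(P_sat * 760 / 0.101325)) - C
T = 1810.94 / (8.14019 - log10(0.12132 * 760 / 0.101325)) - 244.485
T = 105.04 deg C


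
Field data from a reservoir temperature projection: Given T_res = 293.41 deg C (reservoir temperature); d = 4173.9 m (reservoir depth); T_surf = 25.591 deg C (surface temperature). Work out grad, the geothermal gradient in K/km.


grad = (T_res - T_surf) / d * 1000
grad = (293.41 - 25.591) / 4173.9 * 1000
grad = 64.16517 deg C/km
Convert: 64.16517 deg C/km * 1.0 = 64.165 K/km
grad = 64.165 K/km


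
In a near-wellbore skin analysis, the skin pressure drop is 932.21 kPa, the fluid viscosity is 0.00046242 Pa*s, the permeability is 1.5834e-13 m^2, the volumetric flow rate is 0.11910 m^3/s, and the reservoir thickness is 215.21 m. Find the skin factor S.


S = dP_s * 1000 * 2*pi*k*hr / (q*mu)
S = 932.21 * 1000 * 2*pi*1.5834e-13*215.21 / (0.11910*0.00046242)
S = 3.6241
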